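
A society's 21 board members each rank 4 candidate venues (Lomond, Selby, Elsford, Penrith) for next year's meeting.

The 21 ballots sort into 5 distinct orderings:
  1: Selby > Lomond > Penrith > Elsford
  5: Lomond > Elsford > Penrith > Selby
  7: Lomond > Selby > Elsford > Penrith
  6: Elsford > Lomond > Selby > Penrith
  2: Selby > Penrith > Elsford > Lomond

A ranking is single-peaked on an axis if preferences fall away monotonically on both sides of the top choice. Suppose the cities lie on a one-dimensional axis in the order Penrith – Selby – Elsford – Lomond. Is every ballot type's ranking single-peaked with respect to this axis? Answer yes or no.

Axis positions: Penrith=1, Selby=2, Elsford=3, Lomond=4.
Ballot type 1: ranking walks positions 2-4-1-3; Lomond is ranked above Elsford even though Elsford lies between Lomond and the peak Selby on the axis — preferences dip and rise again. Not single-peaked.
Ballot type 2: ranking walks positions 4-3-1-2; Penrith is ranked above Selby even though Selby lies between Penrith and the peak Lomond on the axis — preferences dip and rise again. Not single-peaked.
Ballot type 3: ranking walks positions 4-2-3-1; Selby is ranked above Elsford even though Elsford lies between Selby and the peak Lomond on the axis — preferences dip and rise again. Not single-peaked.
Ballot type 4 (peak Elsford at position 3): ranking walks positions 3-4-2-1, expanding outward from the peak — single-peaked.
Ballot type 5 (peak Selby at position 2): ranking walks positions 2-1-3-4, expanding outward from the peak — single-peaked.
Ballot type 1 violates single-peakedness, so the profile is not single-peaked on this axis.

no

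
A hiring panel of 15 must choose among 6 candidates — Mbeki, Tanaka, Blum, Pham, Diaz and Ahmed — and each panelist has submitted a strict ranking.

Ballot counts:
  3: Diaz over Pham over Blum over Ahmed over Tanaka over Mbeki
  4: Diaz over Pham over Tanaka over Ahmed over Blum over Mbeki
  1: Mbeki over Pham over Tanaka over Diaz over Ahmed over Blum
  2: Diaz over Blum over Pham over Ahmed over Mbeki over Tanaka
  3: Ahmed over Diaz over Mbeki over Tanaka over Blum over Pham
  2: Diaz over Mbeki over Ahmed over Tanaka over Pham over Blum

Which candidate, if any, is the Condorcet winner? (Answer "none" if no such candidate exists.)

Diaz

Check each pair by majority over 15 ballots:
Mbeki vs Tanaka: Mbeki wins 8–7.
Mbeki vs Blum: Mbeki preferred on 1+3+2 = 6 ballots; Blum wins 9–6.
Mbeki–Pham: Pham 9–6.
Mbeki vs Diaz: 1 for Mbeki, 14 for Diaz — Diaz by 14–1.
Mbeki vs Ahmed: 1+2 = 3 for Mbeki, 12 for Ahmed — Ahmed by 12–3.
Tanaka vs Blum: 10 to 5, Tanaka.
Tanaka vs Pham: Pham wins 10–5.
Tanaka vs Diaz: 1 for Tanaka, 14 for Diaz — Diaz by 14–1.
Tanaka–Ahmed: Ahmed 10–5.
Blum vs Pham: Pham wins 10–5.
Blum vs Diaz: 0 for Blum, 15 for Diaz — Diaz by 15–0.
Blum vs Ahmed: Blum is ranked higher on 3+2 = 5 ballots, Ahmed on 10. Ahmed wins 10–5.
Pham vs Diaz: Diaz, 14–1.
Pham vs Ahmed: Pham, 10–5.
Diaz–Ahmed: Diaz 12–3.
Diaz wins every pairwise contest, so Diaz is the Condorcet winner.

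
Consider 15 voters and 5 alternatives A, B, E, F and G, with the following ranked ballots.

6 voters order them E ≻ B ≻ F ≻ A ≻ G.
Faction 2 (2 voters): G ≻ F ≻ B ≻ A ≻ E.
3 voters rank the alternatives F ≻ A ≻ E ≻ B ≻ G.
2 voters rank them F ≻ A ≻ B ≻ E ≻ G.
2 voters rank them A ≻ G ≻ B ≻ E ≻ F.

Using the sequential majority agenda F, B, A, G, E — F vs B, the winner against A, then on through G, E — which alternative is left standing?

Round 1: F vs B — 7–8, B advances.
Round 2: B vs A — 8–7, B advances.
Round 3: B vs G — 11–4, B advances.
Round 4: B vs E — 6–9, E advances.
The agenda winner is E.

E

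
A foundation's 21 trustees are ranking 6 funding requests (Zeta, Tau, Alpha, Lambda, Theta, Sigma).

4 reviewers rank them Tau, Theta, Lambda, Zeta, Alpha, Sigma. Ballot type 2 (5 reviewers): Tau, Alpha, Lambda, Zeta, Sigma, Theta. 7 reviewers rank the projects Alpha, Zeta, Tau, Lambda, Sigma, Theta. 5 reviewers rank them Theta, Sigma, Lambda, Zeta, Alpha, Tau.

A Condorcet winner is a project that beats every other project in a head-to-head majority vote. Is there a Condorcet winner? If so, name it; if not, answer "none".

Alpha

Check each pair by majority over 21 ballots:
Zeta vs Tau: Zeta is ranked higher on 7+5 = 12 ballots, Tau on 9. Zeta wins 12–9.
Zeta vs Alpha: Zeta preferred on 4+5 = 9 ballots; Alpha wins 12–9.
Zeta vs Lambda: Zeta is ranked higher on 7 ballots, Lambda on 14. Lambda wins 14–7.
Zeta vs Theta: Zeta is ranked higher on 5+7 = 12 ballots, Theta on 9. Zeta wins 12–9.
Zeta vs Sigma: Zeta preferred on 4+5+7 = 16 ballots; Zeta wins 16–5.
Tau vs Alpha: Tau preferred on 4+5 = 9 ballots; Alpha wins 12–9.
Tau vs Lambda: Tau preferred on 4+5+7 = 16 ballots; Tau wins 16–5.
Tau vs Theta: 4+5+7 = 16 for Tau, 5 for Theta — Tau by 16–5.
Tau vs Sigma: 4+5+7 = 16 for Tau, 5 for Sigma — Tau by 16–5.
Alpha vs Lambda: Alpha preferred on 5+7 = 12 ballots; Alpha wins 12–9.
Alpha vs Theta: 5+7 = 12 for Alpha, 9 for Theta — Alpha by 12–9.
Alpha vs Sigma: 4+5+7 = 16 for Alpha, 5 for Sigma — Alpha by 16–5.
Lambda vs Theta: Lambda preferred on 5+7 = 12 ballots; Lambda wins 12–9.
Lambda vs Sigma: 4+5+7 = 16 for Lambda, 5 for Sigma — Lambda by 16–5.
Theta vs Sigma: Theta is ranked higher on 4+5 = 9 ballots, Sigma on 12. Sigma wins 12–9.
Alpha beats each of Zeta, Tau, Lambda, Theta, Sigma — Alpha is the Condorcet winner.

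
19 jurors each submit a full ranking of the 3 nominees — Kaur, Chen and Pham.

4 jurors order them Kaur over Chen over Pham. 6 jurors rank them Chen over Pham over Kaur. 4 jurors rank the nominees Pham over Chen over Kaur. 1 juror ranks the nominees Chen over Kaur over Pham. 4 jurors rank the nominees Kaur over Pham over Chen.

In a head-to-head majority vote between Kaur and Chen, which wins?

Chen

Ballots ranking Kaur above Chen: 4 + 4 = 8.
Ballots ranking Chen above Kaur: 19 − 8 = 11.
Chen wins the head-to-head 11–8.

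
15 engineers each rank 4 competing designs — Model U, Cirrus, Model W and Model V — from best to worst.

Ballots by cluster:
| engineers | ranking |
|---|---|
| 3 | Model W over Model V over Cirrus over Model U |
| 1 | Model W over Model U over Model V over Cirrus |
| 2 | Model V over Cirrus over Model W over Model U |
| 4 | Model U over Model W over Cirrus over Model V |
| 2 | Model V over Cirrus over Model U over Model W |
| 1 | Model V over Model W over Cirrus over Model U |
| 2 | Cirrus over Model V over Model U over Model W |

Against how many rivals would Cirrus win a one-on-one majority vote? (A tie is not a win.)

1

Cirrus against each rival (15 engineers):
Cirrus vs Model U: Cirrus wins 10–5.
Cirrus vs Model W: 6 to 9, Model W.
Cirrus vs Model V: Model V wins 9–6.
Cirrus beats Model U; loses to Model W, Model V — 1 pairwise win.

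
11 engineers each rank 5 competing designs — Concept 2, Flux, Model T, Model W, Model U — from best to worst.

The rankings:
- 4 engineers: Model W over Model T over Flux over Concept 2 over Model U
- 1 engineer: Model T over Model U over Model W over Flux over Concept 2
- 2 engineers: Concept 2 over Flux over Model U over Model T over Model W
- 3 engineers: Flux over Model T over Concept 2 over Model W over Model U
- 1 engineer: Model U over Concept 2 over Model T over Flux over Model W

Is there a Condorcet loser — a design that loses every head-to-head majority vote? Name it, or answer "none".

Model U

Pairwise majorities:
Concept 2 vs Flux: Flux, 8–3.
Concept 2 vs Model T: Model T wins 8–3.
Concept 2 vs Model W: Concept 2 is ranked higher on 2+3+1 = 6 ballots, Model W on 5. Concept 2 wins 6–5.
Concept 2 vs Model U: Concept 2 wins 9–2.
Flux vs Model T: Flux is ranked higher on 2+3 = 5 ballots, Model T on 6. Model T wins 6–5.
Flux vs Model W: Flux wins 6–5.
Flux vs Model U: Flux, 9–2.
Model T vs Model W: 1+2+3+1 = 7 for Model T, 4 for Model W — Model T by 7–4.
Model T vs Model U: 8 to 3, Model T.
Model W vs Model U: 7 to 4, Model W.
Model U loses to every other design — it is the Condorcet loser.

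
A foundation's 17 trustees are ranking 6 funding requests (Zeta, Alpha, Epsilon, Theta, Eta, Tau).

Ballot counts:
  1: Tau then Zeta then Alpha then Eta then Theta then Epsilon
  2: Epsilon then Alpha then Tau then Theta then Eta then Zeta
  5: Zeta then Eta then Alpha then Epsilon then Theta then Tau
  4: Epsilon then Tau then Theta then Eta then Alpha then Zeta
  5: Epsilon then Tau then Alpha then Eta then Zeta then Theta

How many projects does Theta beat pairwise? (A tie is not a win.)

0

Theta against each rival (17 reviewers):
Theta vs Zeta: Zeta, 11–6.
Theta vs Alpha: Alpha wins 13–4.
Theta vs Epsilon: Epsilon, 16–1.
Theta vs Eta: Eta wins 11–6.
Theta vs Tau: Tau wins 12–5.
Theta beats no one; loses to Zeta, Alpha, Epsilon, Eta, Tau — 0 pairwise wins.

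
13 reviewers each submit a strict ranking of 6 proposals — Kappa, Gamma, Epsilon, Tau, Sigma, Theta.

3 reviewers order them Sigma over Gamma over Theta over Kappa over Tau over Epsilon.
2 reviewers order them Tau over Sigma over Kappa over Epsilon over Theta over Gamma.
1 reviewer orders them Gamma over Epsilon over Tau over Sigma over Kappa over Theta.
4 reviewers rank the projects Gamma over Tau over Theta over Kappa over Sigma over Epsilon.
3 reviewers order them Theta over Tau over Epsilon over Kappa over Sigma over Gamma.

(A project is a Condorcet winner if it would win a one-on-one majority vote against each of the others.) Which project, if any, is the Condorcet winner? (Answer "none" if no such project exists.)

none

Check each pair by majority over 13 ballots:
Kappa vs Gamma: 5 to 8, Gamma.
Kappa vs Epsilon: Kappa is ranked higher on 3+2+4 = 9 ballots, Epsilon on 4. Kappa wins 9–4.
Kappa vs Tau: 3 to 10, Tau.
Kappa vs Sigma: 7 to 6, Kappa.
Kappa vs Theta: 2+1 = 3 for Kappa, 10 for Theta — Theta by 10–3.
Gamma vs Epsilon: Gamma is ranked higher on 3+1+4 = 8 ballots, Epsilon on 5. Gamma wins 8–5.
Gamma vs Tau: 8 to 5, Gamma.
Gamma vs Sigma: Gamma preferred on 1+4 = 5 ballots; Sigma wins 8–5.
Gamma vs Theta: Gamma preferred on 3+1+4 = 8 ballots; Gamma wins 8–5.
Epsilon vs Tau: 1 for Epsilon, 12 for Tau — Tau by 12–1.
Epsilon vs Sigma: Epsilon preferred on 1+3 = 4 ballots; Sigma wins 9–4.
Epsilon vs Theta: 3 to 10, Theta.
Tau vs Sigma: 2+1+4+3 = 10 for Tau, 3 for Sigma — Tau by 10–3.
Tau vs Theta: Tau preferred on 2+1+4 = 7 ballots; Tau wins 7–6.
Sigma vs Theta: 3+2+1 = 6 for Sigma, 7 for Theta — Theta by 7–6.
No project is unbeaten: Kappa loses to Gamma; Gamma loses to Sigma; Epsilon loses to Kappa; Tau loses to Gamma; Sigma loses to Kappa; Theta loses to Gamma. In particular Kappa beats Sigma beats Gamma beats Kappa is a majority cycle — no Condorcet winner exists.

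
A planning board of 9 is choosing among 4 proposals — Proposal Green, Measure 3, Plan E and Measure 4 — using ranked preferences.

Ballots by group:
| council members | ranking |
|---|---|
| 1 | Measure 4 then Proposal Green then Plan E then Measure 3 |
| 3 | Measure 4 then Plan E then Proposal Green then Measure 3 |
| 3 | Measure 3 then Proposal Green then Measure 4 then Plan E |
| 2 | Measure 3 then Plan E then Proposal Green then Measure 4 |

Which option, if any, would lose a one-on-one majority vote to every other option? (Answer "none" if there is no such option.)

Pairwise majorities:
Proposal Green vs Measure 3: Proposal Green is ranked higher on 1+3 = 4 ballots, Measure 3 on 5. Measure 3 wins 5–4.
Proposal Green vs Plan E: Proposal Green is ranked higher on 1+3 = 4 ballots, Plan E on 5. Plan E wins 5–4.
Proposal Green vs Measure 4: Proposal Green preferred on 3+2 = 5 ballots; Proposal Green wins 5–4.
Measure 3 vs Plan E: Measure 3, 5–4.
Measure 3 vs Measure 4: Measure 3 preferred on 3+2 = 5 ballots; Measure 3 wins 5–4.
Plan E vs Measure 4: Measure 4, 7–2.
Each option has at least one pairwise win (Proposal Green beats Measure 4; Measure 3 beats Proposal Green; Plan E beats Proposal Green; Measure 4 beats Plan E) — no Condorcet loser.

none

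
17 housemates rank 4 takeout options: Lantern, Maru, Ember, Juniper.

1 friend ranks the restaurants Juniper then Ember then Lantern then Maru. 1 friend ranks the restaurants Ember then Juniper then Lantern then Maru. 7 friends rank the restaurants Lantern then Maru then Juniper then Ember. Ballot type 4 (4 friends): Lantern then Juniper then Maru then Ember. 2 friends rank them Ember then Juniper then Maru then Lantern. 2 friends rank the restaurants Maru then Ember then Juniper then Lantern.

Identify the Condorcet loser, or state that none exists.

Ember

Head-to-head results (17 friends):
Lantern vs Maru: Lantern is ranked higher on 1+1+7+4 = 13 ballots, Maru on 4. Lantern wins 13–4.
Lantern–Ember: Lantern 11–6.
Lantern vs Juniper: Lantern, 11–6.
Maru vs Ember: 7+4+2 = 13 for Maru, 4 for Ember — Maru by 13–4.
Maru vs Juniper: Maru is ranked higher on 7+2 = 9 ballots, Juniper on 8. Maru wins 9–8.
Ember–Juniper: Juniper 12–5.
Ember loses to every other restaurant — it is the Condorcet loser.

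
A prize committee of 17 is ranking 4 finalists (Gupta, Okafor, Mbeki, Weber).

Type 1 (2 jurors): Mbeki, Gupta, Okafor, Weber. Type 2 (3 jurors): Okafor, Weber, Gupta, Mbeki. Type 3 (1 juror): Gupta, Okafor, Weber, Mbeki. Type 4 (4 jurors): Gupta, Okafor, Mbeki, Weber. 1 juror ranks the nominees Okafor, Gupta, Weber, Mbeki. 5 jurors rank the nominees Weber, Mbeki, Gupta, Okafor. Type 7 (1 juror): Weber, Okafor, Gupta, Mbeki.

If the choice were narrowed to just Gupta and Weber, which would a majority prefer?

Weber

Ballots ranking Gupta above Weber: 2 + 1 + 4 + 1 = 8.
Ballots ranking Weber above Gupta: 17 − 8 = 9.
Weber wins the head-to-head 9–8.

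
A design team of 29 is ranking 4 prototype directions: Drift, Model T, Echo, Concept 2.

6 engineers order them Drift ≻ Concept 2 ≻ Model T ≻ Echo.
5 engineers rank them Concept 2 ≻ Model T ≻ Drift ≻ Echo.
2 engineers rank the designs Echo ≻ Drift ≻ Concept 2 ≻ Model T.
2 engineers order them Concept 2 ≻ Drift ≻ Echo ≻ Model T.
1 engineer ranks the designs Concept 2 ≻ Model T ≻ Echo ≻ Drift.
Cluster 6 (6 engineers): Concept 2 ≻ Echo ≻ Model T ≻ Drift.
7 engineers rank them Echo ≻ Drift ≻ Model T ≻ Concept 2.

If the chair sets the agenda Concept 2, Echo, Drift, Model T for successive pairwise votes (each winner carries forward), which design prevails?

Round 1: Concept 2 vs Echo — 20–9, Concept 2 advances.
Round 2: Concept 2 vs Drift — 14–15, Drift advances.
Round 3: Drift vs Model T — 17–12, Drift advances.
The agenda winner is Drift.

Drift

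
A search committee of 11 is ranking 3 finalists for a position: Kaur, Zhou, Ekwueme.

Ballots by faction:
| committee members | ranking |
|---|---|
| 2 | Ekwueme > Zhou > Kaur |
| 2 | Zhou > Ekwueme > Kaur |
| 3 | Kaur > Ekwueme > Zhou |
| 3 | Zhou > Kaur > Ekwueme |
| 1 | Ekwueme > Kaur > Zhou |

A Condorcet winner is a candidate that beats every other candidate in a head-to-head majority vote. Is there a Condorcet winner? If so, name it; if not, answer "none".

none

Pairwise majorities:
Kaur vs Zhou: Kaur is ranked higher on 3+1 = 4 ballots, Zhou on 7. Zhou wins 7–4.
Kaur vs Ekwueme: Kaur is ranked higher on 3+3 = 6 ballots, Ekwueme on 5. Kaur wins 6–5.
Zhou vs Ekwueme: Zhou preferred on 2+3 = 5 ballots; Ekwueme wins 6–5.
Each candidate drops at least one matchup (Kaur loses to Zhou; Zhou loses to Ekwueme; Ekwueme loses to Kaur); the cycle Kaur > Ekwueme > Zhou > Kaur rules out a Condorcet winner.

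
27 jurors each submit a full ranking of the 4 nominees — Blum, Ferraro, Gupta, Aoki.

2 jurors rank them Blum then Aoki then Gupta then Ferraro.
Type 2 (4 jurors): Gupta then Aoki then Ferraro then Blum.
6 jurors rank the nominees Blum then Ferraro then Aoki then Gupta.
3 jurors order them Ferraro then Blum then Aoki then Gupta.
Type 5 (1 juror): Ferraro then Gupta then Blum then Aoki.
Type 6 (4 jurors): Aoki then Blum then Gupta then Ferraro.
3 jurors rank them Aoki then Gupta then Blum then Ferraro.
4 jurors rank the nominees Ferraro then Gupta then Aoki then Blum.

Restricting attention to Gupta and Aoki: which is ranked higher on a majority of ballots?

Ballots ranking Gupta above Aoki: 4 + 1 + 4 = 9.
Ballots ranking Aoki above Gupta: 27 − 9 = 18.
Aoki wins the head-to-head 18–9.

Aoki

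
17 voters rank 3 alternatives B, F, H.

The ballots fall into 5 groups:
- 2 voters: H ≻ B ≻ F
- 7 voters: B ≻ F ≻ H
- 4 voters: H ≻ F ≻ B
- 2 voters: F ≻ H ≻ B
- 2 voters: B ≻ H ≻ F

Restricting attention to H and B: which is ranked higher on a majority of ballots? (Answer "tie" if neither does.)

B

Ballots ranking H above B: 2 + 4 + 2 = 8.
Ballots ranking B above H: 17 − 8 = 9.
B wins the head-to-head 9–8.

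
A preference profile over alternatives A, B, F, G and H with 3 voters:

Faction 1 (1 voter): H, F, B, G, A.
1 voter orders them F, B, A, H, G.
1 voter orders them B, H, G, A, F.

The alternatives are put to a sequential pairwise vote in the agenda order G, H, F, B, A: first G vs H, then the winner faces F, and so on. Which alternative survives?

Round 1: G vs H — 0–3, H advances.
Round 2: H vs F — 2–1, H advances.
Round 3: H vs B — 1–2, B advances.
Round 4: B vs A — 3–0, B advances.
The agenda winner is B.

B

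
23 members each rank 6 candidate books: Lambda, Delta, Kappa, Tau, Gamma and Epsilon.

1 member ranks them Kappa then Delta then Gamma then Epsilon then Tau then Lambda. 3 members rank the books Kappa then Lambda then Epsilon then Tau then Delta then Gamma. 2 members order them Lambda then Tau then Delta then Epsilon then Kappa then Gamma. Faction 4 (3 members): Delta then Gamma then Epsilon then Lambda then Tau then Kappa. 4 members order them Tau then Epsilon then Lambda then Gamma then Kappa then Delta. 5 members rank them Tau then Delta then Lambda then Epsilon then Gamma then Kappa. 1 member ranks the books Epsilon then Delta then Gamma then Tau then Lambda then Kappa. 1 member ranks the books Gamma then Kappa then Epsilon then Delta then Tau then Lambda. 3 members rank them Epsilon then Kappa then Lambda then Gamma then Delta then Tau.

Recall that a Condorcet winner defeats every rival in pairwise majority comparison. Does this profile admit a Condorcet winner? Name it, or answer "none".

Epsilon

Head-to-head results (23 members):
Lambda vs Delta: 3+2+4+3 = 12 for Lambda, 11 for Delta — Lambda by 12–11.
Lambda vs Kappa: Lambda preferred on 2+3+4+5+1 = 15 ballots; Lambda wins 15–8.
Lambda vs Tau: 3+2+3+3 = 11 for Lambda, 12 for Tau — Tau by 12–11.
Lambda vs Gamma: Lambda preferred on 3+2+4+5+3 = 17 ballots; Lambda wins 17–6.
Lambda vs Epsilon: Lambda preferred on 3+2+5 = 10 ballots; Epsilon wins 13–10.
Delta vs Kappa: Delta preferred on 2+3+5+1 = 11 ballots; Kappa wins 12–11.
Delta vs Tau: 9 to 14, Tau.
Delta vs Gamma: Delta preferred on 1+3+2+3+5+1 = 15 ballots; Delta wins 15–8.
Delta vs Epsilon: 1+2+3+5 = 11 for Delta, 12 for Epsilon — Epsilon by 12–11.
Kappa vs Tau: Kappa preferred on 1+3+1+3 = 8 ballots; Tau wins 15–8.
Kappa vs Gamma: Kappa is ranked higher on 1+3+2+3 = 9 ballots, Gamma on 14. Gamma wins 14–9.
Kappa vs Epsilon: Kappa is ranked higher on 1+3+1 = 5 ballots, Epsilon on 18. Epsilon wins 18–5.
Tau vs Gamma: Tau preferred on 3+2+4+5 = 14 ballots; Tau wins 14–9.
Tau vs Epsilon: 11 to 12, Epsilon.
Gamma vs Epsilon: 5 to 18, Epsilon.
Epsilon beats each of Lambda, Delta, Kappa, Tau, Gamma — Epsilon is the Condorcet winner.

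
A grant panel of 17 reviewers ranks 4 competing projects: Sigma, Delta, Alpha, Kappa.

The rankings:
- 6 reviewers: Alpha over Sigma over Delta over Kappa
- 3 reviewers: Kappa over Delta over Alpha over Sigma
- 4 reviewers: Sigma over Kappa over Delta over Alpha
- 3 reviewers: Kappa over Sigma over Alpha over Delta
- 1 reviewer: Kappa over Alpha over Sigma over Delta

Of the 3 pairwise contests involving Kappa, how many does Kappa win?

2

Kappa against each rival (17 reviewers):
Kappa vs Sigma: Sigma wins 10–7.
Kappa vs Delta: Kappa, 11–6.
Kappa vs Alpha: Kappa wins 11–6.
Kappa beats Delta, Alpha; loses to Sigma — 2 pairwise wins.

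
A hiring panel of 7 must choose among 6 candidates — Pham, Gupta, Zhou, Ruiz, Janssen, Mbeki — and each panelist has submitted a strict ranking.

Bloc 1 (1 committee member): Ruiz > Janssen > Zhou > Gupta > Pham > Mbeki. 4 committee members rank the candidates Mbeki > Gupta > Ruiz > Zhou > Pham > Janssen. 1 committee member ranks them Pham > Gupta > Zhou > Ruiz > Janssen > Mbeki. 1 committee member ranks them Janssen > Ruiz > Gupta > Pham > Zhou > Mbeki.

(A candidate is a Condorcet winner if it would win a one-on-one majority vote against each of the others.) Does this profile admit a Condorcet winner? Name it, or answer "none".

Check each pair by majority over 7 ballots:
Pham vs Gupta: 1 to 6, Gupta.
Pham vs Zhou: 1+1 = 2 for Pham, 5 for Zhou — Zhou by 5–2.
Pham–Ruiz: Ruiz 6–1.
Pham vs Janssen: 4+1 = 5 for Pham, 2 for Janssen — Pham by 5–2.
Pham vs Mbeki: Mbeki, 4–3.
Gupta vs Zhou: Gupta, 6–1.
Gupta vs Ruiz: 4+1 = 5 for Gupta, 2 for Ruiz — Gupta by 5–2.
Gupta vs Janssen: Gupta is ranked higher on 4+1 = 5 ballots, Janssen on 2. Gupta wins 5–2.
Gupta vs Mbeki: Mbeki wins 4–3.
Zhou vs Ruiz: Ruiz, 6–1.
Zhou vs Janssen: 5 to 2, Zhou.
Zhou vs Mbeki: Zhou preferred on 1+1+1 = 3 ballots; Mbeki wins 4–3.
Ruiz vs Janssen: Ruiz wins 6–1.
Ruiz vs Mbeki: 3 to 4, Mbeki.
Janssen vs Mbeki: Janssen preferred on 1+1+1 = 3 ballots; Mbeki wins 4–3.
Mbeki beats each of Pham, Gupta, Zhou, Ruiz, Janssen — Mbeki is the Condorcet winner.

Mbeki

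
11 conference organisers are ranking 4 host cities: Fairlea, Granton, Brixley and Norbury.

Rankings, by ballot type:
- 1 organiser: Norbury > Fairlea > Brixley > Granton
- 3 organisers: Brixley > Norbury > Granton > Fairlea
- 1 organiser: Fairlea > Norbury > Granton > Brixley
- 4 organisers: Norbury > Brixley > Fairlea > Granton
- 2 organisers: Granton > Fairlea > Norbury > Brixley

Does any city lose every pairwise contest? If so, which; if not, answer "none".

Granton

Head-to-head results (11 organisers):
Fairlea vs Granton: Fairlea, 6–5.
Fairlea vs Brixley: 4 to 7, Brixley.
Fairlea–Norbury: Norbury 8–3.
Granton vs Brixley: Granton is ranked higher on 1+2 = 3 ballots, Brixley on 8. Brixley wins 8–3.
Granton–Norbury: Norbury 9–2.
Brixley vs Norbury: Norbury, 8–3.
Only Granton has no wins; Granton is the Condorcet loser.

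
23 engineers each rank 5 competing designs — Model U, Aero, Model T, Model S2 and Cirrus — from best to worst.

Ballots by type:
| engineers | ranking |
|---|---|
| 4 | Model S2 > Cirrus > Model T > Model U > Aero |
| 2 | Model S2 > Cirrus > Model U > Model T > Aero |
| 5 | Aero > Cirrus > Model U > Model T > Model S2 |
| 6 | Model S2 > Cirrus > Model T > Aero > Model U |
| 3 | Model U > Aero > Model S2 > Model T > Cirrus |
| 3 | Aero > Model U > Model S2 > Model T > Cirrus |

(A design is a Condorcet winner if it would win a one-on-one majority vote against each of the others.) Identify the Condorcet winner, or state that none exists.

Model S2

Head-to-head results (23 engineers):
Model U vs Aero: 4+2+3 = 9 for Model U, 14 for Aero — Aero by 14–9.
Model U vs Model T: Model U wins 13–10.
Model U vs Model S2: Model S2, 12–11.
Model U–Cirrus: Cirrus 17–6.
Aero vs Model T: Aero is ranked higher on 5+3+3 = 11 ballots, Model T on 12. Model T wins 12–11.
Aero vs Model S2: Model S2, 12–11.
Aero vs Cirrus: Cirrus, 12–11.
Model T vs Model S2: Model S2, 18–5.
Model T vs Cirrus: 6 to 17, Cirrus.
Model S2 vs Cirrus: Model S2 preferred on 4+2+6+3+3 = 18 ballots; Model S2 wins 18–5.
Model S2 wins every pairwise contest, so Model S2 is the Condorcet winner.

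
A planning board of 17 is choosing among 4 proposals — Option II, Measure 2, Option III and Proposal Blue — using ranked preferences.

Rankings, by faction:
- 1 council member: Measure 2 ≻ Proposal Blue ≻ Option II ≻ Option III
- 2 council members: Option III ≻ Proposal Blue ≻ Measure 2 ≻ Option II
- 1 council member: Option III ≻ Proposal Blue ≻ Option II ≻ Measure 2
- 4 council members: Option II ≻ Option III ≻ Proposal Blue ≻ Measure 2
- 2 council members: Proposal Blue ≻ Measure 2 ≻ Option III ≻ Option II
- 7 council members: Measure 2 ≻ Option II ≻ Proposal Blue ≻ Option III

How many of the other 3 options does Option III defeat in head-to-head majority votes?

0

Option III against each rival (17 council members):
Option III–Option II: Option II 12–5.
Option III vs Measure 2: Measure 2 wins 10–7.
Option III vs Proposal Blue: 2+1+4 = 7 for Option III, 10 for Proposal Blue — Proposal Blue by 10–7.
Option III beats no one; loses to Option II, Measure 2, Proposal Blue — 0 pairwise wins.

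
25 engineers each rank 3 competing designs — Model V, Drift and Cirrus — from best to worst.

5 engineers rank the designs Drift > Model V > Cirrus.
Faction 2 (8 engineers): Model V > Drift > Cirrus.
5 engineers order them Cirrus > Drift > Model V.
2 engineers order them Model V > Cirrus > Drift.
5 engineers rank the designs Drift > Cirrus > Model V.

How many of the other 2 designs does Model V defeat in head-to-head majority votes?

1

Model V against each rival (25 engineers):
Model V vs Drift: Drift, 15–10.
Model V vs Cirrus: 15 to 10, Model V.
Model V beats Cirrus; loses to Drift — 1 pairwise win.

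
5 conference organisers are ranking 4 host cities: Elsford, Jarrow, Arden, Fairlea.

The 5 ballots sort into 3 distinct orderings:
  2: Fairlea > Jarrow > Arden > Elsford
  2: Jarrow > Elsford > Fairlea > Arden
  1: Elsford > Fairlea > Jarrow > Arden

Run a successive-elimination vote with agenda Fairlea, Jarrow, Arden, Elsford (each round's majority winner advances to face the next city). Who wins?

Elsford

Round 1: Fairlea vs Jarrow — 3–2, Fairlea advances.
Round 2: Fairlea vs Arden — 5–0, Fairlea advances.
Round 3: Fairlea vs Elsford — 2–3, Elsford advances.
The agenda winner is Elsford.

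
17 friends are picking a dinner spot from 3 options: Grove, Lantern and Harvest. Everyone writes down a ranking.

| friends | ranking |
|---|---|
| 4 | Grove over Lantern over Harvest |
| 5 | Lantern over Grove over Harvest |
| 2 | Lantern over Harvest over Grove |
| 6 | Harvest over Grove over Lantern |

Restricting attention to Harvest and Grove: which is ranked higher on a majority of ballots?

Ballots ranking Harvest above Grove: 2 + 6 = 8.
Ballots ranking Grove above Harvest: 17 − 8 = 9.
Grove wins the head-to-head 9–8.

Grove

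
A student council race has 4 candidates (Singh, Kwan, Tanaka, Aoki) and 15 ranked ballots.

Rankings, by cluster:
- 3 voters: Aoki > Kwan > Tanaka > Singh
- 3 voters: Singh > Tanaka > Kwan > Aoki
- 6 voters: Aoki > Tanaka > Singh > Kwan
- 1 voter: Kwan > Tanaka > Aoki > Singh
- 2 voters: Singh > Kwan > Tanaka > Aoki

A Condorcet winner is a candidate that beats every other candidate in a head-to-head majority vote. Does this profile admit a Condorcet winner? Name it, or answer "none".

Aoki

Pairwise majorities:
Singh vs Kwan: 11 to 4, Singh.
Singh vs Tanaka: 3+2 = 5 for Singh, 10 for Tanaka — Tanaka by 10–5.
Singh vs Aoki: 3+2 = 5 for Singh, 10 for Aoki — Aoki by 10–5.
Kwan vs Tanaka: Kwan preferred on 3+1+2 = 6 ballots; Tanaka wins 9–6.
Kwan vs Aoki: Kwan is ranked higher on 3+1+2 = 6 ballots, Aoki on 9. Aoki wins 9–6.
Tanaka vs Aoki: 6 to 9, Aoki.
Only Aoki has no losses; Aoki is the Condorcet winner.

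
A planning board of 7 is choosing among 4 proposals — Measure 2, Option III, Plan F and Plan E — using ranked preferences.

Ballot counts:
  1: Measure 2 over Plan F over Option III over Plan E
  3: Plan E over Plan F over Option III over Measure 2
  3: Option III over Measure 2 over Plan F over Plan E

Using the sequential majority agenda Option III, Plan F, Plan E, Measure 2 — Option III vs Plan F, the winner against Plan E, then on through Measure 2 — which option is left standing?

Round 1: Option III vs Plan F — 3–4, Plan F advances.
Round 2: Plan F vs Plan E — 4–3, Plan F advances.
Round 3: Plan F vs Measure 2 — 3–4, Measure 2 advances.
Measure 2 survives the agenda.

Measure 2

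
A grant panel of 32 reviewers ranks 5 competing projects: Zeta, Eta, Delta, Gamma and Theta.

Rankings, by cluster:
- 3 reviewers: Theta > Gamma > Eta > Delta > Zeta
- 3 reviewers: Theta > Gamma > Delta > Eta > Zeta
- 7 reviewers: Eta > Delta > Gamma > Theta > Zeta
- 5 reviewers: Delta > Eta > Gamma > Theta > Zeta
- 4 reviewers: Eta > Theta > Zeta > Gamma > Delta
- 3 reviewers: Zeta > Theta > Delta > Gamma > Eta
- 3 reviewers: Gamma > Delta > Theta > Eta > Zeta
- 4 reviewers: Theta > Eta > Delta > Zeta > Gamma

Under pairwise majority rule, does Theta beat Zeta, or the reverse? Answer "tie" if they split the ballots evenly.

Theta

Ballots ranking Theta above Zeta: 3 + 3 + 7 + 5 + 4 + 3 + 4 = 29.
Ballots ranking Zeta above Theta: 32 − 29 = 3.
Theta wins the head-to-head 29–3.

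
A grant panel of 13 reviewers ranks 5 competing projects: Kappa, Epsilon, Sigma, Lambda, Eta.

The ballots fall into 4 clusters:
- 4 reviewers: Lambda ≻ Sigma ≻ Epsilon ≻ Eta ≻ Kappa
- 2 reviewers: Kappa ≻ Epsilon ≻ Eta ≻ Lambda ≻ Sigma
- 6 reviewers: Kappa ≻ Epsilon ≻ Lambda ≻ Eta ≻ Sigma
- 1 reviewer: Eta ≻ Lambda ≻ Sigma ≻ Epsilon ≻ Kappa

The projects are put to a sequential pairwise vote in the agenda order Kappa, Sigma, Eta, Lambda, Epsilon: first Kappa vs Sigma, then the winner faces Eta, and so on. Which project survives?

Kappa

Round 1: Kappa vs Sigma — 8–5, Kappa advances.
Round 2: Kappa vs Eta — 8–5, Kappa advances.
Round 3: Kappa vs Lambda — 8–5, Kappa advances.
Round 4: Kappa vs Epsilon — 8–5, Kappa advances.
The agenda winner is Kappa.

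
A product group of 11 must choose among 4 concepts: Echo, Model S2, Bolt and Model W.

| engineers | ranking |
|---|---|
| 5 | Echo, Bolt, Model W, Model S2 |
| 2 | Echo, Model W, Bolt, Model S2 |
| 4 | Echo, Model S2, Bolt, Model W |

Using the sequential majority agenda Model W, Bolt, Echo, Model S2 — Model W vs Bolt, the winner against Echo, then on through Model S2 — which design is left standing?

Echo

Round 1: Model W vs Bolt — 2–9, Bolt advances.
Round 2: Bolt vs Echo — 0–11, Echo advances.
Round 3: Echo vs Model S2 — 11–0, Echo advances.
Echo survives the agenda.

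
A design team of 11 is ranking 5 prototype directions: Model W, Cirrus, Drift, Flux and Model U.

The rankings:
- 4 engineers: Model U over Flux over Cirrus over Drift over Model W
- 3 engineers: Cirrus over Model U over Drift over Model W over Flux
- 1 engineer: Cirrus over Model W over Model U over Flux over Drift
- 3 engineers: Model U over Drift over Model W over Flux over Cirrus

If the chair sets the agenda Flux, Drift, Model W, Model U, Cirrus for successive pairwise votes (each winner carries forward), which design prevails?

Round 1: Flux vs Drift — 5–6, Drift advances.
Round 2: Drift vs Model W — 10–1, Drift advances.
Round 3: Drift vs Model U — 0–11, Model U advances.
Round 4: Model U vs Cirrus — 7–4, Model U advances.
Model U survives the agenda.

Model U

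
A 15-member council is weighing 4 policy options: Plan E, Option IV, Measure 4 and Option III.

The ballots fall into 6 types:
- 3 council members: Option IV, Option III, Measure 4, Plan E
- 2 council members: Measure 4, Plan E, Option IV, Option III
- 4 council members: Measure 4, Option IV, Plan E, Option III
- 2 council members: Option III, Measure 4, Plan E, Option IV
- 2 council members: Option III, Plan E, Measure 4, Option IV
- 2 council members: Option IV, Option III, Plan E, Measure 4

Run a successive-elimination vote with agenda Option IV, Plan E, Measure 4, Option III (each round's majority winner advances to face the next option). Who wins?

Round 1: Option IV vs Plan E — 9–6, Option IV advances.
Round 2: Option IV vs Measure 4 — 5–10, Measure 4 advances.
Round 3: Measure 4 vs Option III — 6–9, Option III advances.
The agenda winner is Option III.

Option III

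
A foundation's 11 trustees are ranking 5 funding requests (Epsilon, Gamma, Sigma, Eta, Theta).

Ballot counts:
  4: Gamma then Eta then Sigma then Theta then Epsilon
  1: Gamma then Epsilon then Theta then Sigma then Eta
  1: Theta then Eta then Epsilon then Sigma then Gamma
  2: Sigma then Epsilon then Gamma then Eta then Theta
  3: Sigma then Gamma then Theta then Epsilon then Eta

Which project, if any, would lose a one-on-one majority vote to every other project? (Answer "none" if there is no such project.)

none

Head-to-head results (11 reviewers):
Epsilon vs Gamma: Gamma wins 8–3.
Epsilon vs Sigma: Epsilon preferred on 1+1 = 2 ballots; Sigma wins 9–2.
Epsilon vs Eta: Epsilon preferred on 1+2+3 = 6 ballots; Epsilon wins 6–5.
Epsilon vs Theta: Theta wins 8–3.
Gamma vs Sigma: Sigma, 6–5.
Gamma–Eta: Gamma 10–1.
Gamma vs Theta: Gamma wins 10–1.
Sigma vs Eta: Sigma is ranked higher on 1+2+3 = 6 ballots, Eta on 5. Sigma wins 6–5.
Sigma vs Theta: 9 to 2, Sigma.
Eta vs Theta: 6 to 5, Eta.
Every project wins at least one matchup (Epsilon beats Eta; Gamma beats Epsilon; Sigma beats Epsilon; Eta beats Theta; Theta beats Epsilon), so there is no Condorcet loser.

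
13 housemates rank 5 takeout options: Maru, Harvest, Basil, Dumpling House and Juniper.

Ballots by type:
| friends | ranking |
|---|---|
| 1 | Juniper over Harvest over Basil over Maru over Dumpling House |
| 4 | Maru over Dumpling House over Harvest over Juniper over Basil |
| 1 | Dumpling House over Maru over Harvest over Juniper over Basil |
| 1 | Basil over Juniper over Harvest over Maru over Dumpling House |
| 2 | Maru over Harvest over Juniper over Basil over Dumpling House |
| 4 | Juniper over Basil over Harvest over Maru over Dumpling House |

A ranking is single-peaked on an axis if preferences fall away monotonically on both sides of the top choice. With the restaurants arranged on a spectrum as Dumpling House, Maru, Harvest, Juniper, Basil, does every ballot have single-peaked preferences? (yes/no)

Axis positions: Dumpling House=1, Maru=2, Harvest=3, Juniper=4, Basil=5.
Type 1 (peak Juniper at position 4): ranking walks positions 4-3-5-2-1, expanding outward from the peak — single-peaked.
Type 2 (peak Maru at position 2): ranking walks positions 2-1-3-4-5, expanding outward from the peak — single-peaked.
Type 3 (peak Dumpling House at position 1): ranking walks positions 1-2-3-4-5, expanding outward from the peak — single-peaked.
Type 4 (peak Basil at position 5): ranking walks positions 5-4-3-2-1, expanding outward from the peak — single-peaked.
Type 5 (peak Maru at position 2): ranking walks positions 2-3-4-5-1, expanding outward from the peak — single-peaked.
Type 6 (peak Juniper at position 4): ranking walks positions 4-5-3-2-1, expanding outward from the peak — single-peaked.
Every ranking is single-peaked on this axis.

yes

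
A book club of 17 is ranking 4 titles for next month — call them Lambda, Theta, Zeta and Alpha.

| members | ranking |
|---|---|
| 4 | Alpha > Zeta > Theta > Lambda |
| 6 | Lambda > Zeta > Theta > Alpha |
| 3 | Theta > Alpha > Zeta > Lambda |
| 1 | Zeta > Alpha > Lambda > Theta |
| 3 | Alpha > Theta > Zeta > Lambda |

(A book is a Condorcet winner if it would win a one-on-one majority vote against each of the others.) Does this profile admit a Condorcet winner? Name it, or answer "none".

none

Pairwise majorities:
Lambda–Theta: Theta 10–7.
Lambda vs Zeta: Zeta wins 11–6.
Lambda vs Alpha: Alpha, 11–6.
Theta–Zeta: Zeta 11–6.
Theta vs Alpha: Theta wins 9–8.
Zeta–Alpha: Alpha 10–7.
Every book loses at least once (Lambda loses to Theta; Theta loses to Zeta; Zeta loses to Alpha; Alpha loses to Theta). The majority relation contains the cycle Theta > Alpha > Zeta > Theta, so there is no Condorcet winner.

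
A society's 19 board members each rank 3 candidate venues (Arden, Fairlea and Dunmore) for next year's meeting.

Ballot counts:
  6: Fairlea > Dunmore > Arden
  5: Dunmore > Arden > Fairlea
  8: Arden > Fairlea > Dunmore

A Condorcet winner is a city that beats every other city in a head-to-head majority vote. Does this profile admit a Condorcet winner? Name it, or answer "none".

none

Head-to-head results (19 organisers):
Arden vs Fairlea: Arden preferred on 5+8 = 13 ballots; Arden wins 13–6.
Arden vs Dunmore: Arden is ranked higher on 8 ballots, Dunmore on 11. Dunmore wins 11–8.
Fairlea vs Dunmore: Fairlea preferred on 6+8 = 14 ballots; Fairlea wins 14–5.
Each city drops at least one matchup (Arden loses to Dunmore; Fairlea loses to Arden; Dunmore loses to Fairlea); the cycle Arden → Fairlea → Dunmore → Arden rules out a Condorcet winner.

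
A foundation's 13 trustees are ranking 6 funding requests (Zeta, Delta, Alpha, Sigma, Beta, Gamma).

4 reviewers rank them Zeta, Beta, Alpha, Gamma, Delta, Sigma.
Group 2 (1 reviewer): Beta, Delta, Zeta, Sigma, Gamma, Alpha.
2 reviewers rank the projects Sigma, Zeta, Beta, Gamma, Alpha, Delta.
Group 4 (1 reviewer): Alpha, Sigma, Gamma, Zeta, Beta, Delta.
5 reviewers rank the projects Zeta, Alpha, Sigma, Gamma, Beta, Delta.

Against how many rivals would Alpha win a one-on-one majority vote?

Alpha against each rival (13 reviewers):
Alpha–Zeta: Zeta 12–1.
Alpha vs Delta: Alpha wins 12–1.
Alpha vs Sigma: Alpha, 10–3.
Alpha–Beta: Beta 7–6.
Alpha vs Gamma: Alpha, 10–3.
Alpha beats Delta, Sigma, Gamma; loses to Zeta, Beta — 3 pairwise wins.

3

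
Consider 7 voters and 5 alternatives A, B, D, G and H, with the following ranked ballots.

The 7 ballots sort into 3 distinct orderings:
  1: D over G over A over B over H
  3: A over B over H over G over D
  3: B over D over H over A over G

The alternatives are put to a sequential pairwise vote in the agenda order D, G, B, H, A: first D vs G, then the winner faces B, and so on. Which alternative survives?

Round 1: D vs G — 4–3, D advances.
Round 2: D vs B — 1–6, B advances.
Round 3: B vs H — 7–0, B advances.
Round 4: B vs A — 3–4, A advances.
A survives the agenda.

A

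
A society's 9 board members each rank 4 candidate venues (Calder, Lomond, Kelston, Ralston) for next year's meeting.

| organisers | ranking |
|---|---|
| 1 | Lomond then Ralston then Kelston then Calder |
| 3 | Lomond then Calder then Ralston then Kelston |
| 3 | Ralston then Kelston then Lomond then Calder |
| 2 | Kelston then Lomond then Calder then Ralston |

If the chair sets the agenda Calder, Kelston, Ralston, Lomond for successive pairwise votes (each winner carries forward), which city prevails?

Round 1: Calder vs Kelston — 3–6, Kelston advances.
Round 2: Kelston vs Ralston — 2–7, Ralston advances.
Round 3: Ralston vs Lomond — 3–6, Lomond advances.
The agenda winner is Lomond.

Lomond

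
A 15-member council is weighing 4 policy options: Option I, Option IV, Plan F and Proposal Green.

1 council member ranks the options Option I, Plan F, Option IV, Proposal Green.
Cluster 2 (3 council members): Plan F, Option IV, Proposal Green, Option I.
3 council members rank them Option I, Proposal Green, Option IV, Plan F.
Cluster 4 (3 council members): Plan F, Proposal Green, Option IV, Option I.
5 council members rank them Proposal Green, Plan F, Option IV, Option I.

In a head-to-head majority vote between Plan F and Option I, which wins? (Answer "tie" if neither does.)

Ballots ranking Plan F above Option I: 3 + 3 + 5 = 11.
Ballots ranking Option I above Plan F: 15 − 11 = 4.
Plan F wins the head-to-head 11–4.

Plan F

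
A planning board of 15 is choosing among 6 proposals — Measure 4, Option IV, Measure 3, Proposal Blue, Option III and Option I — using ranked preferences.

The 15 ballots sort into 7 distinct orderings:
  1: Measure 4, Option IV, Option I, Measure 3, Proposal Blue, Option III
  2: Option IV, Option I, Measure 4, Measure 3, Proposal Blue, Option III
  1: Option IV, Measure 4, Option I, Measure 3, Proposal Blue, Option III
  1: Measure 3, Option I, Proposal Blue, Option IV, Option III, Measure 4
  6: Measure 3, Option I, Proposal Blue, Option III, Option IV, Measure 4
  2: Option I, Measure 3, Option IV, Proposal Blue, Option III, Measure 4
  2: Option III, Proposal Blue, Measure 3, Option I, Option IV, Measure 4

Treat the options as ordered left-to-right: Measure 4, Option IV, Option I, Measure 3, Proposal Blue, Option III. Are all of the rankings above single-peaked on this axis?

yes

Axis positions: Measure 4=1, Option IV=2, Option I=3, Measure 3=4, Proposal Blue=5, Option III=6.
Faction 1 (peak Measure 4 at position 1): ranking walks positions 1-2-3-4-5-6, expanding outward from the peak — single-peaked.
Faction 2 (peak Option IV at position 2): ranking walks positions 2-3-1-4-5-6, expanding outward from the peak — single-peaked.
Faction 3 (peak Option IV at position 2): ranking walks positions 2-1-3-4-5-6, expanding outward from the peak — single-peaked.
Faction 4 (peak Measure 3 at position 4): ranking walks positions 4-3-5-2-6-1, expanding outward from the peak — single-peaked.
Faction 5 (peak Measure 3 at position 4): ranking walks positions 4-3-5-6-2-1, expanding outward from the peak — single-peaked.
Faction 6 (peak Option I at position 3): ranking walks positions 3-4-2-5-6-1, expanding outward from the peak — single-peaked.
Faction 7 (peak Option III at position 6): ranking walks positions 6-5-4-3-2-1, expanding outward from the peak — single-peaked.
Every ranking is single-peaked on this axis.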